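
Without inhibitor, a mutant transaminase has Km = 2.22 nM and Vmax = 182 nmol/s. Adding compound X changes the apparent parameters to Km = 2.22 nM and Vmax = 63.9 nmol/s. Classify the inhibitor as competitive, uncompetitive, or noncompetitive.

noncompetitive

Vmax decreases (182 → 63.9 nmol/s) while Km is unchanged — pure noncompetitive inhibition.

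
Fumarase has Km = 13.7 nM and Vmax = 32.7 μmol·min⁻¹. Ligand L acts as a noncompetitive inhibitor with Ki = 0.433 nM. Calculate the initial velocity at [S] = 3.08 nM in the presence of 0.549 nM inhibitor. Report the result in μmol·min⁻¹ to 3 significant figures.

2.65 μmol·min⁻¹

With α = 1 + [I]/Ki = 1 + 0.549/0.433 = 2.268, the noncompetitive rate law is v = (Vmax/α)·[S] / (Km + [S]).
v = (32.7/2.268)×3.08 / (13.7 + 3.08) = 44.41/16.78 = 2.65 μmol·min⁻¹.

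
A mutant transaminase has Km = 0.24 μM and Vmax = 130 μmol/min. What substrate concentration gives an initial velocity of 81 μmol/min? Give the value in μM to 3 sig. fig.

The required fractional saturation is v/Vmax = 81/130 = 0.6231.
Then [S]/(Km+[S]) = 0.6231 ⇒ [S] = 0.24 × 0.6231/(1 − 0.6231) = 0.397 μM.

0.397 μM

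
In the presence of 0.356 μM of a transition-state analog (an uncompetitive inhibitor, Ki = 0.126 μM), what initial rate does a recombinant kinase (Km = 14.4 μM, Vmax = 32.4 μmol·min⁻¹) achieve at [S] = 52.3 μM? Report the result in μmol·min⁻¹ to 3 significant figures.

7.90 μmol·min⁻¹

α = 1 + [I]/Ki = 1 + 0.356/0.126 = 3.825.
For an uncompetitive inhibitor, both parameters are divided by α, giving Vmax/α and Km/α: Km,app = 3.76 μM, Vmax,app = 8.47 μmol·min⁻¹.
v = Vmax,app·[S]/(Km,app + [S]) = 8.47 × 52.3/(3.76 + 52.3) = 7.90 μmol·min⁻¹.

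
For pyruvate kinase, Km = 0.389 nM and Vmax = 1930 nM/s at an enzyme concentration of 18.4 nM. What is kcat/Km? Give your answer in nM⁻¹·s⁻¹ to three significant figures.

kcat = Vmax/[E]total = 1930/18.4 = 105 s⁻¹.
kcat/Km = 105/0.389 = 270 nM⁻¹·s⁻¹.

270 nM⁻¹·s⁻¹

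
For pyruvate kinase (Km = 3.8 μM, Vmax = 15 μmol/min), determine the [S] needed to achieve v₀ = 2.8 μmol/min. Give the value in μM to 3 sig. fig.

0.872 μM

Rearranging v = Vmax[S]/(Km+[S]) gives [S] = Km·v/(Vmax − v).
[S] = 3.8 × 2.8 / (15 − 2.8) = 10.64/12.20 = 0.872 μM.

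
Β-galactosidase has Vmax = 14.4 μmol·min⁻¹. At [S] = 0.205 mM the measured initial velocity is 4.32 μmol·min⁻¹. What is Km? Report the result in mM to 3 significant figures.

From v = Vmax[S]/(Km+[S]), Km = [S](Vmax − v)/v.
Km = 0.205 × (14.4 − 4.32) / 4.32 = 2.066/4.32 = 0.478 mM.

0.478 mM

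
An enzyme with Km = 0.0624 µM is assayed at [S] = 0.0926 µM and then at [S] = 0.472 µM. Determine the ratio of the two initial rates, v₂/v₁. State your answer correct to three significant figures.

Since Vmax cancels, v₂/v₁ = [S]₂(Km+[S]₁) / [S]₁(Km+[S]₂).
= 0.472×(0.0624+0.0926) / (0.0926×(0.0624+0.472)) = 0.07316/0.04949 = 1.48.

1.48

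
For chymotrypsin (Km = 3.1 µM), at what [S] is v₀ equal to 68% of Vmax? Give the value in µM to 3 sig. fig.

6.59 µM

v/Vmax = [S]/(Km+[S]) = 0.68, so [S] = Km·0.68/(1 − 0.68) = 3.1 × 2.125.
[S] = 6.59 µM.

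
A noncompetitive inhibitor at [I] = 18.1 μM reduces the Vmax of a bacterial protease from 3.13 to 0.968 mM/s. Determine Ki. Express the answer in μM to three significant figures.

8.10 μM

Noncompetitive: Vmax,app = Vmax/α with α = 1 + [I]/Ki.
α = Vmax/Vmax,app = 3.13/0.968 = 3.233.
Ki = [I]/(α − 1) = 18.1/2.233 = 8.10 μM.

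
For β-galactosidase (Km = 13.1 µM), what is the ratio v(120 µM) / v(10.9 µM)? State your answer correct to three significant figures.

1.99

The fractional saturations are [S]/(Km+[S]) = 10.9/24.00 = 0.4542 and 120/133.1 = 0.9016.
v₂/v₁ is just their ratio: 0.9016/0.4542 = 1.99.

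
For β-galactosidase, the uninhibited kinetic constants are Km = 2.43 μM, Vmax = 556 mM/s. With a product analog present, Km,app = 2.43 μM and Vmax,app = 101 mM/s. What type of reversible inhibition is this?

Vmax decreases (556 → 101 mM/s) while Km is unchanged — pure noncompetitive inhibition.

noncompetitive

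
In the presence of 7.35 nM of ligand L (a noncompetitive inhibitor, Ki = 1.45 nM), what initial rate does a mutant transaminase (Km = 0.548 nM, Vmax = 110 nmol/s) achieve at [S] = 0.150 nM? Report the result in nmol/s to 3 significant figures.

α = 1 + [I]/Ki = 1 + 7.35/1.45 = 6.069.
For a noncompetitive inhibitor, Vmax is reduced to Vmax/α while Km is unchanged: Km,app = 0.548 nM, Vmax,app = 18.1 nmol/s.
v = Vmax,app·[S]/(Km,app + [S]) = 18.1 × 0.150/(0.548 + 0.150) = 3.90 nmol/s.

3.90 nmol/s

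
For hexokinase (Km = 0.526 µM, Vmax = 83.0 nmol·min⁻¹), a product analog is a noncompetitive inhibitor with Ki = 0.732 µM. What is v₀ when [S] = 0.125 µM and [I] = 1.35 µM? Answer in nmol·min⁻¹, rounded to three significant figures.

5.60 nmol·min⁻¹

With α = 1 + [I]/Ki = 1 + 1.35/0.732 = 2.844, the noncompetitive rate law is v = (Vmax/α)·[S] / (Km + [S]).
v = (83.0/2.844)×0.125 / (0.526 + 0.125) = 3.648/0.6510 = 5.60 nmol·min⁻¹.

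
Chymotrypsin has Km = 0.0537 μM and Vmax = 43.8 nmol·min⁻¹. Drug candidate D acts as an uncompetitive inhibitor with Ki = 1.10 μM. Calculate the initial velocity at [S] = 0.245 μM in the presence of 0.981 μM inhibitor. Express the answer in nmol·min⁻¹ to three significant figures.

With α = 1 + [I]/Ki = 1 + 0.981/1.10 = 1.892, the uncompetitive rate law is v = (Vmax/α)·[S] / (Km/α + [S]).
v = (43.8/1.892)×0.245 / (0.0537/1.892 + 0.245) = 5.672/0.2734 = 20.7 nmol·min⁻¹.

20.7 nmol·min⁻¹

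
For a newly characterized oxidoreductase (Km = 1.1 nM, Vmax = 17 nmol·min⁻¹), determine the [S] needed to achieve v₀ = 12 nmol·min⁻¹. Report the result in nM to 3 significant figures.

2.64 nM

The required fractional saturation is v/Vmax = 12/17 = 0.7059.
Then [S]/(Km+[S]) = 0.7059 ⇒ [S] = 1.1 × 0.7059/(1 − 0.7059) = 2.64 nM.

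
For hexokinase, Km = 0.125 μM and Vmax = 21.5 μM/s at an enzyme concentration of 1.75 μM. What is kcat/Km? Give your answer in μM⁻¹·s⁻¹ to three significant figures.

98.3 μM⁻¹·s⁻¹

kcat = Vmax/[E]total = 21.5/1.75 = 12.3 s⁻¹.
kcat/Km = 12.3/0.125 = 98.3 μM⁻¹·s⁻¹.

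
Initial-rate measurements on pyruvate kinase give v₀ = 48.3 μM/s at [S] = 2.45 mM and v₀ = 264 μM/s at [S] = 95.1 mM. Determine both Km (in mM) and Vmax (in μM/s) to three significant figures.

In reciprocal form, 1/v = (Km/Vmax)·(1/[S]) + 1/Vmax. The two points give (1/[S], 1/v) = (0.4082, 0.02070) and (0.01052, 0.003788).
Slope = (0.02070 − 0.003788)/(0.4082 − 0.01052) = 0.04254; intercept = 0.02070 − 0.04254×0.4082 = 0.003341.
Vmax = 1/intercept = 299 μM/s; Km = slope × Vmax = 0.04254 × 299 = 12.7 mM.

Km = 12.7 mM; Vmax = 299 μM/s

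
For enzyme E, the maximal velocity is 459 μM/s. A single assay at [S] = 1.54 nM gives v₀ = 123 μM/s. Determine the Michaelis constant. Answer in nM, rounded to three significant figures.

v/Vmax = 123/459 = 0.2680 = [S]/(Km+[S]).
So Km + [S] = [S]/0.2680 = 5.747 nM, giving Km = 5.747 − 1.54 = 4.21 nM.

4.21 nM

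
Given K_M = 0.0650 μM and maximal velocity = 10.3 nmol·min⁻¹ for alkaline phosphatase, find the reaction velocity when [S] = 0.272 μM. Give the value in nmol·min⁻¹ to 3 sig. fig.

8.31 nmol·min⁻¹

v = Vmax·[S]/(Km + [S]) = 10.3 × 0.272 / (0.0650 + 0.272)
  = 2.802 / 0.3370 = 8.31 nmol·min⁻¹.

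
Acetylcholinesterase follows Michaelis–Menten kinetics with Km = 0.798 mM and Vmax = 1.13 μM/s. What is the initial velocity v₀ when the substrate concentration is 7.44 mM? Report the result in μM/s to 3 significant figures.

v = Vmax·[S]/(Km + [S]) = 1.13 × 7.44 / (0.798 + 7.44)
  = 8.407 / 8.238 = 1.02 μM/s.

1.02 μM/s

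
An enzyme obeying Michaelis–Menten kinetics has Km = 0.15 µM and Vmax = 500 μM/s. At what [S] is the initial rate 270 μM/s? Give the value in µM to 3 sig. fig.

Rearranging v = Vmax[S]/(Km+[S]) gives [S] = Km·v/(Vmax − v).
[S] = 0.15 × 270 / (500 − 270) = 40.50/230.0 = 0.176 µM.

0.176 µM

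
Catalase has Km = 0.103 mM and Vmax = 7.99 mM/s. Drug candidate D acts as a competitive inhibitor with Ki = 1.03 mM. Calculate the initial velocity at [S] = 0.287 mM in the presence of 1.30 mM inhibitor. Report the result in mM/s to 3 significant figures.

α = 1 + [I]/Ki = 1 + 1.30/1.03 = 2.262.
For a competitive inhibitor, Vmax is unchanged and the apparent Km becomes α·Km: Km,app = 0.233 mM, Vmax,app = 7.99 mM/s.
v = Vmax,app·[S]/(Km,app + [S]) = 7.99 × 0.287/(0.233 + 0.287) = 4.41 mM/s.

4.41 mM/s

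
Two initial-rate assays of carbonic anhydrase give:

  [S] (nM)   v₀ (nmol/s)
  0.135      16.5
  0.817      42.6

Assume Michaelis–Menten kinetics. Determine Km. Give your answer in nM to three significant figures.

0.372 nM

From v = Vmax[S]/(Km+[S]), each point gives Vmax = v(Km+[S])/[S].
Equating: 16.5(Km+0.135)/0.135 = 42.6(Km+0.817)/0.817.
122.2·Km + 16.5 = 52.14·Km + 42.6, so (122.2 − 52.14)·Km = 42.6 − 16.5.
Km = 26.10/70.08 = 0.372 nM; then Vmax = 16.5(0.372+0.135)/0.135 = 62.0 nmol/s.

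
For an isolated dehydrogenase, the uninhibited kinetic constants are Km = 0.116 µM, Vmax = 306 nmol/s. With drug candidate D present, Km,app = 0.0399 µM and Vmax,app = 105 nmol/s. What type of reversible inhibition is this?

uncompetitive

Both Km and Vmax decrease by the same factor (~2.91-fold) — characteristic of uncompetitive inhibition.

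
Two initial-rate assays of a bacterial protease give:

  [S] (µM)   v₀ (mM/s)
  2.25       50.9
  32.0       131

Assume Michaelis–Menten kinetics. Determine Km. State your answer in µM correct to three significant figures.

In reciprocal form, 1/v = (Km/Vmax)·(1/[S]) + 1/Vmax. The two points give (1/[S], 1/v) = (0.4444, 0.01965) and (0.03125, 0.007634).
Slope = (0.01965 − 0.007634)/(0.4444 − 0.03125) = 0.02907; intercept = 0.01965 − 0.02907×0.4444 = 0.006725.
Vmax = 1/intercept = 149 mM/s; Km = slope × Vmax = 0.02907 × 149 = 4.32 µM.

4.32 µM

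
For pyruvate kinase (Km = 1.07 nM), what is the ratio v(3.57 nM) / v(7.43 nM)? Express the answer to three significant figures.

The fractional saturations are [S]/(Km+[S]) = 7.43/8.500 = 0.8741 and 3.57/4.640 = 0.7694.
v₂/v₁ is just their ratio: 0.7694/0.8741 = 0.880.

0.880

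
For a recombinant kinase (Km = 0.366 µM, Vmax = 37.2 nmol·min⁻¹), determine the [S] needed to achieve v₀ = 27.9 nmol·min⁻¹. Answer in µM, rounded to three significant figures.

1.10 µM

Rearranging v = Vmax[S]/(Km+[S]) gives [S] = Km·v/(Vmax − v).
[S] = 0.366 × 27.9 / (37.2 − 27.9) = 10.21/9.300 = 1.10 µM.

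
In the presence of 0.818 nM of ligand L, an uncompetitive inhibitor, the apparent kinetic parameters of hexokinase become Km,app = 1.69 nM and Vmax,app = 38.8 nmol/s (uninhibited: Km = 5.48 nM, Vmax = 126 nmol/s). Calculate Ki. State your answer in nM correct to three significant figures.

0.364 nM

Uncompetitive: Vmax,app = Vmax/α (and Km,app = Km/α) with α = 1 + [I]/Ki.
α = Vmax/Vmax,app = 126/38.8 = 3.247.
Ki = [I]/(α − 1) = 0.818/2.247 = 0.364 nM.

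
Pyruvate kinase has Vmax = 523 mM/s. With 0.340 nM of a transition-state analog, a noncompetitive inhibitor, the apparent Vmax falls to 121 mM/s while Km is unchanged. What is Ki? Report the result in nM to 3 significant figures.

Noncompetitive: Vmax,app = Vmax/α with α = 1 + [I]/Ki.
α = Vmax/Vmax,app = 523/121 = 4.322.
Ki = [I]/(α − 1) = 0.340/3.322 = 0.102 nM.

0.102 nM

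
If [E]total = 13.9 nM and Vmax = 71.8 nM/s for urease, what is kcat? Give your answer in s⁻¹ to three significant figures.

kcat = Vmax/[E]total = 71.8 nM/s / 13.9 nM = 5.17 s⁻¹.

5.17 s⁻¹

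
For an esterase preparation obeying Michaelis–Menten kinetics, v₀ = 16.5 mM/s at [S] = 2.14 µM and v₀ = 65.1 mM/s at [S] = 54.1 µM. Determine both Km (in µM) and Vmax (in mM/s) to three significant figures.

Km = 7.47 µM; Vmax = 74.1 mM/s

In reciprocal form, 1/v = (Km/Vmax)·(1/[S]) + 1/Vmax. The two points give (1/[S], 1/v) = (0.4673, 0.06061) and (0.01848, 0.01536).
Slope = (0.06061 − 0.01536)/(0.4673 − 0.01848) = 0.1008; intercept = 0.06061 − 0.1008×0.4673 = 0.01350.
Vmax = 1/intercept = 74.1 mM/s; Km = slope × Vmax = 0.1008 × 74.1 = 7.47 µM.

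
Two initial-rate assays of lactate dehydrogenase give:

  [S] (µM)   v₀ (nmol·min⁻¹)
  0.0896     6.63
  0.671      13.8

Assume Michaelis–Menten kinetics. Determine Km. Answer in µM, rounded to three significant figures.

0.134 µM

From v = Vmax[S]/(Km+[S]), each point gives Vmax = v(Km+[S])/[S].
Equating: 6.63(Km+0.0896)/0.0896 = 13.8(Km+0.671)/0.671.
74.00·Km + 6.63 = 20.57·Km + 13.8, so (74.00 − 20.57)·Km = 13.8 − 6.63.
Km = 7.170/53.43 = 0.134 µM; then Vmax = 6.63(0.134+0.0896)/0.0896 = 16.6 nmol·min⁻¹.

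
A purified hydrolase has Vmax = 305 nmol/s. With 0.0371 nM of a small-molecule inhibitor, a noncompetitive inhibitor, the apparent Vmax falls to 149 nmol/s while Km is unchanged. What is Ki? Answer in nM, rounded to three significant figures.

0.0354 nM

Noncompetitive: Vmax,app = Vmax/α with α = 1 + [I]/Ki.
α = Vmax/Vmax,app = 305/149 = 2.047.
Ki = [I]/(α − 1) = 0.0371/1.047 = 0.0354 nM.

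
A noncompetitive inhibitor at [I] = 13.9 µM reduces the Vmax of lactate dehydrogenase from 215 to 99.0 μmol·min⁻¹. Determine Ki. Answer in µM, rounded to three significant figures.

11.9 µM

Noncompetitive: Vmax,app = Vmax/α with α = 1 + [I]/Ki.
α = Vmax/Vmax,app = 215/99.0 = 2.172.
Since α = 1 + [I]/Ki, [I]/Ki = 2.172 − 1 = 1.172 and Ki = 13.9/1.172 = 11.9 µM.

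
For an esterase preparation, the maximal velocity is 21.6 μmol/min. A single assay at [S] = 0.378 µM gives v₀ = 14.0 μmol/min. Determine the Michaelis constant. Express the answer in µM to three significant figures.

From v = Vmax[S]/(Km+[S]), Km = [S](Vmax − v)/v.
Km = 0.378 × (21.6 − 14.0) / 14.0 = 2.873/14.0 = 0.205 µM.

0.205 µM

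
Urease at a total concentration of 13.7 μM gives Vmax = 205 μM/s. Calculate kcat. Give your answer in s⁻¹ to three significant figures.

kcat = Vmax/[E]total = 205 μM/s / 13.7 μM = 15.0 s⁻¹.

15.0 s⁻¹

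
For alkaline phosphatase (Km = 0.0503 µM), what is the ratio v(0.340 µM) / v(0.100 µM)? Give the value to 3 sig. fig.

The fractional saturations are [S]/(Km+[S]) = 0.100/0.1503 = 0.6653 and 0.340/0.3903 = 0.8711.
v₂/v₁ is just their ratio: 0.8711/0.6653 = 1.31.

1.31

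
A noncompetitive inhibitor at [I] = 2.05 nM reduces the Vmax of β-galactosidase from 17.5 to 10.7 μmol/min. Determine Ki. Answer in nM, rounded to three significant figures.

3.23 nM

Noncompetitive: Vmax,app = Vmax/α with α = 1 + [I]/Ki.
α = Vmax/Vmax,app = 17.5/10.7 = 1.636.
Ki = [I]/(α − 1) = 2.05/0.6355 = 3.23 nM.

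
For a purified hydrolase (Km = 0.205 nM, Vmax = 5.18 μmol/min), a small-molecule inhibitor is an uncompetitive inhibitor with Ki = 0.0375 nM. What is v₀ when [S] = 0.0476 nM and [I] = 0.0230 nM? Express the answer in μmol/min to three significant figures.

With α = 1 + [I]/Ki = 1 + 0.0230/0.0375 = 1.613, the uncompetitive rate law is v = (Vmax/α)·[S] / (Km/α + [S]).
v = (5.18/1.613)×0.0476 / (0.205/1.613 + 0.0476) = 0.1528/0.1747 = 0.875 μmol/min.

0.875 μmol/min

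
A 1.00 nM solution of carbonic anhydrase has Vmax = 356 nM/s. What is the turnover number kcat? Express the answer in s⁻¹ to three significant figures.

356 s⁻¹

kcat = Vmax/[E]total = 356 nM/s / 1.00 nM = 356 s⁻¹.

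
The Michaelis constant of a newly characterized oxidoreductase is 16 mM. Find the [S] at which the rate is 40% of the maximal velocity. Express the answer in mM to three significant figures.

v/Vmax = [S]/(Km+[S]) = 0.4, so [S] = Km·0.4/(1 − 0.4) = 16 × 0.6667.
[S] = 10.7 mM.

10.7 mM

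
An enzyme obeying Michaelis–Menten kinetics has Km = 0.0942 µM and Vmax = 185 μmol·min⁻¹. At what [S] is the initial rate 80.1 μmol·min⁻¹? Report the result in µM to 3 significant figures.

0.0719 µM

The required fractional saturation is v/Vmax = 80.1/185 = 0.4330.
Then [S]/(Km+[S]) = 0.4330 ⇒ [S] = 0.0942 × 0.4330/(1 − 0.4330) = 0.0719 µM.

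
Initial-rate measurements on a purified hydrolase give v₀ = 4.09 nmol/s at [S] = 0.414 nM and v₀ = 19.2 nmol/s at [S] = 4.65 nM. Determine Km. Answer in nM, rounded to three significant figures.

From v = Vmax[S]/(Km+[S]), each point gives Vmax = v(Km+[S])/[S].
Equating: 4.09(Km+0.414)/0.414 = 19.2(Km+4.65)/4.65.
9.879·Km + 4.09 = 4.129·Km + 19.2, so (9.879 − 4.129)·Km = 19.2 − 4.09.
Km = 15.11/5.750 = 2.63 nM; then Vmax = 4.09(2.63+0.414)/0.414 = 30.1 nmol/s.

2.63 nM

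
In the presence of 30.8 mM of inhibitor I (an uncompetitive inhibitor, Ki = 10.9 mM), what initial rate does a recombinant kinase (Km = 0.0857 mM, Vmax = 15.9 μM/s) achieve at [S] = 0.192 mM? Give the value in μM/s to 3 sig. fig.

3.72 μM/s

With α = 1 + [I]/Ki = 1 + 30.8/10.9 = 3.826, the uncompetitive rate law is v = (Vmax/α)·[S] / (Km/α + [S]).
v = (15.9/3.826)×0.192 / (0.0857/3.826 + 0.192) = 0.7980/0.2144 = 3.72 μM/s.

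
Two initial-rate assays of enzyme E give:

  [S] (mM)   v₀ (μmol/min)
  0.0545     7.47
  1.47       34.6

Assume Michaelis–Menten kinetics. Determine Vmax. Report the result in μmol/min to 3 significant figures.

In reciprocal form, 1/v = (Km/Vmax)·(1/[S]) + 1/Vmax. The two points give (1/[S], 1/v) = (18.35, 0.1339) and (0.6803, 0.02890).
Slope = (0.1339 − 0.02890)/(18.35 − 0.6803) = 0.005941; intercept = 0.1339 − 0.005941×18.35 = 0.02486.
Vmax = 1/intercept = 40.2 μmol/min; Km = slope × Vmax = 0.005941 × 40.2 = 0.239 mM.

40.2 μmol/min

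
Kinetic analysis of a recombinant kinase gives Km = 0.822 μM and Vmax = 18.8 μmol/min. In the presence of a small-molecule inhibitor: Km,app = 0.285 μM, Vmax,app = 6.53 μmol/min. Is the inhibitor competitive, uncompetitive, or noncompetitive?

uncompetitive

Both Km and Vmax decrease by the same factor (~2.88-fold) — characteristic of uncompetitive inhibition.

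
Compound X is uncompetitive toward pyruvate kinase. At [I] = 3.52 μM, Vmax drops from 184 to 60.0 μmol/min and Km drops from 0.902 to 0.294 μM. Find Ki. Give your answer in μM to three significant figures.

1.70 μM

Uncompetitive: Vmax,app = Vmax/α (and Km,app = Km/α) with α = 1 + [I]/Ki.
α = Vmax/Vmax,app = 184/60.0 = 3.067.
Since α = 1 + [I]/Ki, [I]/Ki = 3.067 − 1 = 2.067 and Ki = 3.52/2.067 = 1.70 μM.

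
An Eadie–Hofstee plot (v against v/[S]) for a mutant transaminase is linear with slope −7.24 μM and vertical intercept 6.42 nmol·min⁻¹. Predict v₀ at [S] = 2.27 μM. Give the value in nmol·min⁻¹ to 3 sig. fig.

1.53 nmol·min⁻¹

In the Eadie–Hofstee form v = Vmax − Km·(v/[S]), the slope is −Km and the intercept is Vmax, so Km = 7.24 μM and Vmax = 6.42 nmol·min⁻¹.
v = 6.42 × 2.27/(7.24 + 2.27) = 1.53 nmol·min⁻¹.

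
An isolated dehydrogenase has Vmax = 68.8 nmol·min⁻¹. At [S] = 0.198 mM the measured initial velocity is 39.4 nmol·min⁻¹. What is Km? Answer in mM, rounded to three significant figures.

0.148 mM

From v = Vmax[S]/(Km+[S]), Km = [S](Vmax − v)/v.
Km = 0.198 × (68.8 − 39.4) / 39.4 = 5.821/39.4 = 0.148 mM.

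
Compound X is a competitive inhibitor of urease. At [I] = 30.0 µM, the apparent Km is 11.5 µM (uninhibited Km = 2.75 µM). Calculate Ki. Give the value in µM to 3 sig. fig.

9.43 µM

Competitive: Km,app = α·Km with α = 1 + [I]/Ki.
α = Km,app/Km = 11.5/2.75 = 4.182.
Since α = 1 + [I]/Ki, [I]/Ki = 4.182 − 1 = 3.182 and Ki = 30.0/3.182 = 9.43 µM.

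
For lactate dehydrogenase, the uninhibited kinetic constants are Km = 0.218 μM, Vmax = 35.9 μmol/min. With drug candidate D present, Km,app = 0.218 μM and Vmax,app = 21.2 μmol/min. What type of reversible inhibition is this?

noncompetitive

Vmax decreases (35.9 → 21.2 μmol/min) while Km is unchanged — pure noncompetitive inhibition.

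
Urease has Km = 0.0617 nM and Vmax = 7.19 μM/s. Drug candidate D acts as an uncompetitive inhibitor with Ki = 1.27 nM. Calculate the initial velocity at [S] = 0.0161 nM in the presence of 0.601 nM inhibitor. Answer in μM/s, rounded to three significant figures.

α = 1 + [I]/Ki = 1 + 0.601/1.27 = 1.473.
For an uncompetitive inhibitor, both parameters are divided by α, giving Vmax/α and Km/α: Km,app = 0.0419 nM, Vmax,app = 4.88 μM/s.
v = Vmax,app·[S]/(Km,app + [S]) = 4.88 × 0.0161/(0.0419 + 0.0161) = 1.36 μM/s.

1.36 μM/s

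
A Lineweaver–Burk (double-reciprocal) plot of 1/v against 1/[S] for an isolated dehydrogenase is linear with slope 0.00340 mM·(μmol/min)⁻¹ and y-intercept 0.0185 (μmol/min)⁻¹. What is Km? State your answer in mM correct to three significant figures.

0.184 mM

y-intercept = 1/Vmax ⇒ Vmax = 54.1 μmol/min; slope = Km/Vmax ⇒ Km = slope × Vmax.
Km = 0.00340 × 54.1 = 0.184 mM.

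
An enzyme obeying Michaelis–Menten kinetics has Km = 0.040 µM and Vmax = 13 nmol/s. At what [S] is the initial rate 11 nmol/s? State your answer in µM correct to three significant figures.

The required fractional saturation is v/Vmax = 11/13 = 0.8462.
Then [S]/(Km+[S]) = 0.8462 ⇒ [S] = 0.040 × 0.8462/(1 − 0.8462) = 0.220 µM.

0.220 µM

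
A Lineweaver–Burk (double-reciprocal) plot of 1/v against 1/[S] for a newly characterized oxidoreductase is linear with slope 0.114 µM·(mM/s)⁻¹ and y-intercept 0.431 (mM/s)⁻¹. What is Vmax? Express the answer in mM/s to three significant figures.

The y-intercept of a Lineweaver–Burk plot equals 1/Vmax, so Vmax = 1/0.431 = 2.32 mM/s.

2.32 mM/s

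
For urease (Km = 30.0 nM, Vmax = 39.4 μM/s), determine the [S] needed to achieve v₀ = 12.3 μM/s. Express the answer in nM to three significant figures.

Rearranging v = Vmax[S]/(Km+[S]) gives [S] = Km·v/(Vmax − v).
[S] = 30.0 × 12.3 / (39.4 − 12.3) = 369.0/27.10 = 13.6 nM.

13.6 nM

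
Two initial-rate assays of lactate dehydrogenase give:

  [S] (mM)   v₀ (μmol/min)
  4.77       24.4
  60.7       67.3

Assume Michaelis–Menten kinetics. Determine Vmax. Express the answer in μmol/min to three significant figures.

In reciprocal form, 1/v = (Km/Vmax)·(1/[S]) + 1/Vmax. The two points give (1/[S], 1/v) = (0.2096, 0.04098) and (0.01647, 0.01486).
Slope = (0.04098 − 0.01486)/(0.2096 − 0.01647) = 0.1352; intercept = 0.04098 − 0.1352×0.2096 = 0.01263.
Vmax = 1/intercept = 79.2 μmol/min; Km = slope × Vmax = 0.1352 × 79.2 = 10.7 mM.

79.2 μmol/min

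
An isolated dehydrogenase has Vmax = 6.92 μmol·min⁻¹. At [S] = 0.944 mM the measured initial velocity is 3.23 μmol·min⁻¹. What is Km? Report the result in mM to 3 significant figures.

v/Vmax = 3.23/6.92 = 0.4668 = [S]/(Km+[S]).
So Km + [S] = [S]/0.4668 = 2.022 mM, giving Km = 2.022 − 0.944 = 1.08 mM.

1.08 mM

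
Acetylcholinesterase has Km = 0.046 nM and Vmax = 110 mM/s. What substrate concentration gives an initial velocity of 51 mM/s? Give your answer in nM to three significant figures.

Rearranging v = Vmax[S]/(Km+[S]) gives [S] = Km·v/(Vmax − v).
[S] = 0.046 × 51 / (110 − 51) = 2.346/59.00 = 0.0398 nM.

0.0398 nM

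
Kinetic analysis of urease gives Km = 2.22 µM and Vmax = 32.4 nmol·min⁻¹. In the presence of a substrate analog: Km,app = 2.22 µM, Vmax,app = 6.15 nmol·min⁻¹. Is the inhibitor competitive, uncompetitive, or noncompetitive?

Vmax decreases (32.4 → 6.15 nmol·min⁻¹) while Km is unchanged — pure noncompetitive inhibition.

noncompetitive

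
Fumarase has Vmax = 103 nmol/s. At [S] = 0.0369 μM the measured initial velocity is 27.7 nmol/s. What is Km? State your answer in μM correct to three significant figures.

From v = Vmax[S]/(Km+[S]), Km = [S](Vmax − v)/v.
Km = 0.0369 × (103 − 27.7) / 27.7 = 2.779/27.7 = 0.100 μM.

0.100 μM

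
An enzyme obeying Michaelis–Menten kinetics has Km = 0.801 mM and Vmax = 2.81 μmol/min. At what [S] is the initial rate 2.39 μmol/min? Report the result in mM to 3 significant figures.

4.56 mM

Rearranging v = Vmax[S]/(Km+[S]) gives [S] = Km·v/(Vmax − v).
[S] = 0.801 × 2.39 / (2.81 − 2.39) = 1.914/0.4200 = 4.56 mM.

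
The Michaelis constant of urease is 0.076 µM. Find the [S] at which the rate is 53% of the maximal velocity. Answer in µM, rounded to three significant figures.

v/Vmax = [S]/(Km+[S]) = 0.53, so [S] = Km·0.53/(1 − 0.53) = 0.076 × 1.128.
[S] = 0.0857 µM.

0.0857 µM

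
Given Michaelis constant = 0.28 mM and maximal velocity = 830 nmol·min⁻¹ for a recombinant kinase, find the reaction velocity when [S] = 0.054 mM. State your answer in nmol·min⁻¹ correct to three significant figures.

134 nmol·min⁻¹

[S]/(Km+[S]) = 0.054/0.3340 = 0.1617, the fractional saturation.
v = 0.1617 × Vmax = 0.1617 × 830 = 134 nmol·min⁻¹.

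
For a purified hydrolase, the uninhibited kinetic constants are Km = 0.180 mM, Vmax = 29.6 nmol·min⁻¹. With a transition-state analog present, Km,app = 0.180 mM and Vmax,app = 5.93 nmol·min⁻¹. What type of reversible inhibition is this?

Vmax decreases (29.6 → 5.93 nmol·min⁻¹) while Km is unchanged — pure noncompetitive inhibition.

noncompetitive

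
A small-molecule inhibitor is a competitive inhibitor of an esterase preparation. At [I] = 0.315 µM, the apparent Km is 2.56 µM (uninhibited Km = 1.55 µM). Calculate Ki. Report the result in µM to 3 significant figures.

Competitive: Km,app = α·Km with α = 1 + [I]/Ki.
α = Km,app/Km = 2.56/1.55 = 1.652.
Ki = [I]/(α − 1) = 0.315/0.6516 = 0.483 µM.

0.483 µM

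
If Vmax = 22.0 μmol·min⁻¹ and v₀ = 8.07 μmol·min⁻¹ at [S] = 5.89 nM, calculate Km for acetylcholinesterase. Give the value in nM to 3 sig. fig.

v/Vmax = 8.07/22.0 = 0.3668 = [S]/(Km+[S]).
So Km + [S] = [S]/0.3668 = 16.06 nM, giving Km = 16.06 − 5.89 = 10.2 nM.

10.2 nM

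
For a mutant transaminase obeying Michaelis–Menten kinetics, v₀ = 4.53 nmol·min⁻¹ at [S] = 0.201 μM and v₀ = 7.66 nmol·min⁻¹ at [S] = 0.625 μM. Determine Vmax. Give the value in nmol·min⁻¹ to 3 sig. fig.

In reciprocal form, 1/v = (Km/Vmax)·(1/[S]) + 1/Vmax. The two points give (1/[S], 1/v) = (4.975, 0.2208) and (1.600, 0.1305).
Slope = (0.2208 − 0.1305)/(4.975 − 1.600) = 0.02673; intercept = 0.2208 − 0.02673×4.975 = 0.08779.
Vmax = 1/intercept = 11.4 nmol·min⁻¹; Km = slope × Vmax = 0.02673 × 11.4 = 0.304 μM.

11.4 nmol·min⁻¹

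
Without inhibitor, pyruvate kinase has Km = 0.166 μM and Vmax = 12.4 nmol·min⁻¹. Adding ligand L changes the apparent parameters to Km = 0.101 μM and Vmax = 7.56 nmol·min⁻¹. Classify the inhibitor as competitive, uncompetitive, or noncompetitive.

Both Km and Vmax decrease by the same factor (~1.64-fold) — characteristic of uncompetitive inhibition.

uncompetitive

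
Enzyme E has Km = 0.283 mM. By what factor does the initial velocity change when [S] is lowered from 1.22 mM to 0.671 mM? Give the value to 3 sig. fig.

Since Vmax cancels, v₂/v₁ = [S]₂(Km+[S]₁) / [S]₁(Km+[S]₂).
= 0.671×(0.283+1.22) / (1.22×(0.283+0.671)) = 1.009/1.164 = 0.867.

0.867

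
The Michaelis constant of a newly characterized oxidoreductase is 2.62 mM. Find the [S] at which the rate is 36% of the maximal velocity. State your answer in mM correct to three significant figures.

1.47 mM

v/Vmax = [S]/(Km+[S]) = 0.36, so [S] = Km·0.36/(1 − 0.36) = 2.62 × 0.5625.
[S] = 1.47 mM.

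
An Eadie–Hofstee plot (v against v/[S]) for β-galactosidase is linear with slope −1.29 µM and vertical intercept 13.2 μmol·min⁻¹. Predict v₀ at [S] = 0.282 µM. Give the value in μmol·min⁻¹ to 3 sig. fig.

In the Eadie–Hofstee form v = Vmax − Km·(v/[S]), the slope is −Km and the intercept is Vmax, so Km = 1.29 µM and Vmax = 13.2 μmol·min⁻¹.
v = 13.2 × 0.282/(1.29 + 0.282) = 2.37 μmol·min⁻¹.

2.37 μmol·min⁻¹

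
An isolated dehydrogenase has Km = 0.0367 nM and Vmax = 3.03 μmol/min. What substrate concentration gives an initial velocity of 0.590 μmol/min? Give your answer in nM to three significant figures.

The required fractional saturation is v/Vmax = 0.590/3.03 = 0.1947.
Then [S]/(Km+[S]) = 0.1947 ⇒ [S] = 0.0367 × 0.1947/(1 − 0.1947) = 0.00887 nM.

0.00887 nM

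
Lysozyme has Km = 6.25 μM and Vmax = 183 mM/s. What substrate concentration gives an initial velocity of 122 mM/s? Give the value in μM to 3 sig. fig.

12.5 μM

Rearranging v = Vmax[S]/(Km+[S]) gives [S] = Km·v/(Vmax − v).
[S] = 6.25 × 122 / (183 − 122) = 762.5/61.00 = 12.5 μM.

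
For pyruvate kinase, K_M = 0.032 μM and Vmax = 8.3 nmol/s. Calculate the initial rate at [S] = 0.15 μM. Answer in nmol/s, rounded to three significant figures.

6.84 nmol/s

[S]/(Km+[S]) = 0.15/0.1820 = 0.8242, the fractional saturation.
v = 0.8242 × Vmax = 0.8242 × 8.3 = 6.84 nmol/s.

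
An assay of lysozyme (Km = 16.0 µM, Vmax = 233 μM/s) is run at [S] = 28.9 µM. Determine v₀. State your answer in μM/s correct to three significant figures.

[S]/(Km+[S]) = 28.9/44.90 = 0.6437, the fractional saturation.
v = 0.6437 × Vmax = 0.6437 × 233 = 150 μM/s.

150 μM/s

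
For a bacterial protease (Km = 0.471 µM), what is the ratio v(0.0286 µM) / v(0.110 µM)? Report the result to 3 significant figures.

The fractional saturations are [S]/(Km+[S]) = 0.110/0.5810 = 0.1893 and 0.0286/0.4996 = 0.05725.
v₂/v₁ is just their ratio: 0.05725/0.1893 = 0.302.

0.302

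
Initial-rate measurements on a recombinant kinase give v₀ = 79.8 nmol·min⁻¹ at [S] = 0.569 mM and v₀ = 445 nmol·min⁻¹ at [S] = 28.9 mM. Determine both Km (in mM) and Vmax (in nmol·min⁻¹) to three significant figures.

Km = 2.93 mM; Vmax = 490 nmol·min⁻¹

In reciprocal form, 1/v = (Km/Vmax)·(1/[S]) + 1/Vmax. The two points give (1/[S], 1/v) = (1.757, 0.01253) and (0.03460, 0.002247).
Slope = (0.01253 − 0.002247)/(1.757 − 0.03460) = 0.005969; intercept = 0.01253 − 0.005969×1.757 = 0.002041.
Vmax = 1/intercept = 490 nmol·min⁻¹; Km = slope × Vmax = 0.005969 × 490 = 2.93 mM.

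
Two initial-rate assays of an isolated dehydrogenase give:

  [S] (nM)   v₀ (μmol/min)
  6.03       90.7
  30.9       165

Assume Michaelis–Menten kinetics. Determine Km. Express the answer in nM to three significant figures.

From v = Vmax[S]/(Km+[S]), each point gives Vmax = v(Km+[S])/[S].
Equating: 90.7(Km+6.03)/6.03 = 165(Km+30.9)/30.9.
15.04·Km + 90.7 = 5.340·Km + 165, so (15.04 − 5.340)·Km = 165 − 90.7.
Km = 74.30/9.702 = 7.66 nM; then Vmax = 90.7(7.66+6.03)/6.03 = 206 μmol/min.

7.66 nM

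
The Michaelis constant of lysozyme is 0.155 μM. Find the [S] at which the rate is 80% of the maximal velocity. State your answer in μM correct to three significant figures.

v/Vmax = [S]/(Km+[S]) = 0.8, so [S] = Km·0.8/(1 − 0.8) = 0.155 × 4.000.
[S] = 0.620 μM.

0.620 μM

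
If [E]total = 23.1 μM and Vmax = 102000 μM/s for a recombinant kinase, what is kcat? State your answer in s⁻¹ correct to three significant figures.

kcat = Vmax/[E]total = 102000 μM/s / 23.1 μM = 4420 s⁻¹.

4420 s⁻¹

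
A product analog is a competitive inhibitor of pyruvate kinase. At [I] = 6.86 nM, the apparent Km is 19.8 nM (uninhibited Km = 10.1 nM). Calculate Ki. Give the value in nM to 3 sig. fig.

Competitive: Km,app = α·Km with α = 1 + [I]/Ki.
α = Km,app/Km = 19.8/10.1 = 1.960.
Ki = [I]/(α − 1) = 6.86/0.9604 = 7.14 nM.

7.14 nM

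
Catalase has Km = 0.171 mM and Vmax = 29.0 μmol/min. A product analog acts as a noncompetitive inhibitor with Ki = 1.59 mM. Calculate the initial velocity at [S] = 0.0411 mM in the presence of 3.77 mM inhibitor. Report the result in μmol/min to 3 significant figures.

1.67 μmol/min

α = 1 + [I]/Ki = 1 + 3.77/1.59 = 3.371.
For a noncompetitive inhibitor, Vmax is reduced to Vmax/α while Km is unchanged: Km,app = 0.171 mM, Vmax,app = 8.60 μmol/min.
v = Vmax,app·[S]/(Km,app + [S]) = 8.60 × 0.0411/(0.171 + 0.0411) = 1.67 μmol/min.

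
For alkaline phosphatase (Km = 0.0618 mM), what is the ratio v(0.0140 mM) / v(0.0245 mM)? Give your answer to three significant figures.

Since Vmax cancels, v₂/v₁ = [S]₂(Km+[S]₁) / [S]₁(Km+[S]₂).
= 0.0140×(0.0618+0.0245) / (0.0245×(0.0618+0.0140)) = 0.001208/0.001857 = 0.651.

0.651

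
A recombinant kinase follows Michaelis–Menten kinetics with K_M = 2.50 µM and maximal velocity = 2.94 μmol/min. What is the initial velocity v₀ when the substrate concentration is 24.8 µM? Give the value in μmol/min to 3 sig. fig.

2.67 μmol/min

[S]/(Km+[S]) = 24.8/27.30 = 0.9084, the fractional saturation.
v = 0.9084 × Vmax = 0.9084 × 2.94 = 2.67 μmol/min.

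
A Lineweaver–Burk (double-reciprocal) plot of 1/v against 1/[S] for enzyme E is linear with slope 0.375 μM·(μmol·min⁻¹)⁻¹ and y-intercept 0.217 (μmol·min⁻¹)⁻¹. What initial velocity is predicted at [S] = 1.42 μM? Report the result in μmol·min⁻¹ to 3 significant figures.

The y-intercept is 1/Vmax, so Vmax = 1/0.217 = 4.61 μmol·min⁻¹.
The slope is Km/Vmax, so Km = 0.375 × 4.61 = 1.73 μM.
Then v = 4.61 × 1.42/(1.73 + 1.42) = 2.08 μmol·min⁻¹.

2.08 μmol·min⁻¹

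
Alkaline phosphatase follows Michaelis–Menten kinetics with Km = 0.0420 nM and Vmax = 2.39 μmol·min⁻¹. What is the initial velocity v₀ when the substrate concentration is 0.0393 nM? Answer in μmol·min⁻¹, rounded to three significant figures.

1.16 μmol·min⁻¹

[S]/(Km+[S]) = 0.0393/0.08130 = 0.4834, the fractional saturation.
v = 0.4834 × Vmax = 0.4834 × 2.39 = 1.16 μmol·min⁻¹.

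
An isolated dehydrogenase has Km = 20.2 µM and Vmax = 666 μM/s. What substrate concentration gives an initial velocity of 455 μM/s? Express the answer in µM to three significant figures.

Rearranging v = Vmax[S]/(Km+[S]) gives [S] = Km·v/(Vmax − v).
[S] = 20.2 × 455 / (666 − 455) = 9191/211.0 = 43.6 µM.

43.6 µM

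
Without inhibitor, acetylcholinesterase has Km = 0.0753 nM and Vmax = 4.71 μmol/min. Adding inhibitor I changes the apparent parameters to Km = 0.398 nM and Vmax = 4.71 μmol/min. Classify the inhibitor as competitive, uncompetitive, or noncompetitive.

Km increases (0.0753 → 0.398 nM) while Vmax is unchanged — the hallmark of competitive inhibition.

competitive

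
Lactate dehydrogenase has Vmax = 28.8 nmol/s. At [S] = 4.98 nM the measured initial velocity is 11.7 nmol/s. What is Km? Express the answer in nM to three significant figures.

7.28 nM

From v = Vmax[S]/(Km+[S]), Km = [S](Vmax − v)/v.
Km = 4.98 × (28.8 − 11.7) / 11.7 = 85.16/11.7 = 7.28 nM.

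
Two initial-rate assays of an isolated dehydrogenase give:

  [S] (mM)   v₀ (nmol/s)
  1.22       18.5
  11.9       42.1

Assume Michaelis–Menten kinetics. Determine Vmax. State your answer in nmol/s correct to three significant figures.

From v = Vmax[S]/(Km+[S]), each point gives Vmax = v(Km+[S])/[S].
Equating: 18.5(Km+1.22)/1.22 = 42.1(Km+11.9)/11.9.
15.16·Km + 18.5 = 3.538·Km + 42.1, so (15.16 − 3.538)·Km = 42.1 − 18.5.
Km = 23.60/11.63 = 2.03 mM; then Vmax = 18.5(2.03+1.22)/1.22 = 49.3 nmol/s.

49.3 nmol/s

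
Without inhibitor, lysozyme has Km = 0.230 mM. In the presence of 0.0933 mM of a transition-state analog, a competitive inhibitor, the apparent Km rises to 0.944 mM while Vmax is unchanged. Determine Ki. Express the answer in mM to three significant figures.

0.0301 mM

Competitive: Km,app = α·Km with α = 1 + [I]/Ki.
α = Km,app/Km = 0.944/0.230 = 4.104.
Since α = 1 + [I]/Ki, [I]/Ki = 4.104 − 1 = 3.104 and Ki = 0.0933/3.104 = 0.0301 mM.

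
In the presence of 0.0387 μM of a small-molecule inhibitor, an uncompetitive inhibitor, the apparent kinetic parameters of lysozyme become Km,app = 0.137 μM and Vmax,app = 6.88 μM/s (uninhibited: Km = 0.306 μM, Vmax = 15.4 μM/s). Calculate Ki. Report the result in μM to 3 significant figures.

0.0313 μM

Uncompetitive: Vmax,app = Vmax/α (and Km,app = Km/α) with α = 1 + [I]/Ki.
α = Vmax/Vmax,app = 15.4/6.88 = 2.238.
Ki = [I]/(α − 1) = 0.0387/1.238 = 0.0313 μM.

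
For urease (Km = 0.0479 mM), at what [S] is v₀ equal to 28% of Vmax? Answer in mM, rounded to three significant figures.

v/Vmax = [S]/(Km+[S]) = 0.28, so [S] = Km·0.28/(1 − 0.28) = 0.0479 × 0.3889.
[S] = 0.0186 mM.

0.0186 mM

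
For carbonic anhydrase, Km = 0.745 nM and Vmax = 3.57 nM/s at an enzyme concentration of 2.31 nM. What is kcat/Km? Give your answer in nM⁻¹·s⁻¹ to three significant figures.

2.07 nM⁻¹·s⁻¹

kcat = Vmax/[E]total = 3.57/2.31 = 1.55 s⁻¹.
kcat/Km = 1.55/0.745 = 2.07 nM⁻¹·s⁻¹.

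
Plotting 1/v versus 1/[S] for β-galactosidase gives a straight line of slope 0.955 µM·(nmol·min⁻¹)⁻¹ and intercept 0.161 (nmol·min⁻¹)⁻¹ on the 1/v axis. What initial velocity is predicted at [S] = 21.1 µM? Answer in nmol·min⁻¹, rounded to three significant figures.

The y-intercept is 1/Vmax, so Vmax = 1/0.161 = 6.21 nmol·min⁻¹.
The slope is Km/Vmax, so Km = 0.955 × 6.21 = 5.93 µM.
Then v = 6.21 × 21.1/(5.93 + 21.1) = 4.85 nmol·min⁻¹.

4.85 nmol·min⁻¹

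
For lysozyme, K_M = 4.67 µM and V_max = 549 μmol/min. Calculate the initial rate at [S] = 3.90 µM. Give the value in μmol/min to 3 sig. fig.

250 μmol/min

v = Vmax·[S]/(Km + [S]) = 549 × 3.90 / (4.67 + 3.90)
  = 2141 / 8.570 = 250 μmol/min.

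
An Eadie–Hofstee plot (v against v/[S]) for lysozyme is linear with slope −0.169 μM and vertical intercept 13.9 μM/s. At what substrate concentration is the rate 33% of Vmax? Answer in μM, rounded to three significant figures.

The Eadie–Hofstee slope gives Km = 0.169 μM (slope = −Km).
v/Vmax = [S]/(Km+[S]) = 0.33 ⇒ [S] = Km·0.33/(1−0.33) = 0.169 × 0.4925 = 0.0832 μM.

0.0832 μM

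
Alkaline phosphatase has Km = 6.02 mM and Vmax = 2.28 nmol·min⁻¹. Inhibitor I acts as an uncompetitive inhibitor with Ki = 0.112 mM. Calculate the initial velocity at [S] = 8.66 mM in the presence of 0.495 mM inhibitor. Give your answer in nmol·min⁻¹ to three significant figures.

0.373 nmol·min⁻¹

α = 1 + [I]/Ki = 1 + 0.495/0.112 = 5.420.
For an uncompetitive inhibitor, both parameters are divided by α, giving Vmax/α and Km/α: Km,app = 1.11 mM, Vmax,app = 0.421 nmol·min⁻¹.
v = Vmax,app·[S]/(Km,app + [S]) = 0.421 × 8.66/(1.11 + 8.66) = 0.373 nmol·min⁻¹.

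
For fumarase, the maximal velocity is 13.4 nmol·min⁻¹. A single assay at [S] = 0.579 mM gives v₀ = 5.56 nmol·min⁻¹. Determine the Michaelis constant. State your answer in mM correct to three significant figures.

v/Vmax = 5.56/13.4 = 0.4149 = [S]/(Km+[S]).
So Km + [S] = [S]/0.4149 = 1.395 mM, giving Km = 1.395 − 0.579 = 0.816 mM.

0.816 mM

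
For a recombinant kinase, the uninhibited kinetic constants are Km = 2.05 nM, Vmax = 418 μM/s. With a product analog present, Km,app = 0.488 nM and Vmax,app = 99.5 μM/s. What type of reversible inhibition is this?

uncompetitive

Both Km and Vmax decrease by the same factor (~4.20-fold) — characteristic of uncompetitive inhibition.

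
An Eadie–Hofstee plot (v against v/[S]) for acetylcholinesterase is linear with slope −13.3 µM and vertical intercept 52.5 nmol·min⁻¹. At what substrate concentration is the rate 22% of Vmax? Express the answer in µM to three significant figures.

The Eadie–Hofstee slope gives Km = 13.3 µM (slope = −Km).
v/Vmax = [S]/(Km+[S]) = 0.22 ⇒ [S] = Km·0.22/(1−0.22) = 13.3 × 0.2821 = 3.75 µM.

3.75 µM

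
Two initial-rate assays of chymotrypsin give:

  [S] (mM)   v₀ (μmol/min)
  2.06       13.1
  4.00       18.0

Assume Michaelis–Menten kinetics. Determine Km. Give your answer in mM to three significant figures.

2.64 mM

From v = Vmax[S]/(Km+[S]), each point gives Vmax = v(Km+[S])/[S].
Equating: 13.1(Km+2.06)/2.06 = 18.0(Km+4.00)/4.00.
6.359·Km + 13.1 = 4.500·Km + 18.0, so (6.359 − 4.500)·Km = 18.0 − 13.1.
Km = 4.900/1.859 = 2.64 mM; then Vmax = 13.1(2.64+2.06)/2.06 = 29.9 μmol/min.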